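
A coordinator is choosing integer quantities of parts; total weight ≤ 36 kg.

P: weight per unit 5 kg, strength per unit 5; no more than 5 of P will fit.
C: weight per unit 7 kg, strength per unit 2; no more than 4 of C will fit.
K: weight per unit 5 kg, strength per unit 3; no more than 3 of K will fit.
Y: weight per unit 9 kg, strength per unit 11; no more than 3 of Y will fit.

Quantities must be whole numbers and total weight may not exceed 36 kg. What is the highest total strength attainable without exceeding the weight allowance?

38

This is a bounded integer knapsack.
3×P and 2×Y: weight 33 ≤ 36, strength 3·5 + 2·11 = 37.
1×P and 3×Y: weight 32 ≤ 36, strength 1·5 + 3·11 = 38.
Best is 38.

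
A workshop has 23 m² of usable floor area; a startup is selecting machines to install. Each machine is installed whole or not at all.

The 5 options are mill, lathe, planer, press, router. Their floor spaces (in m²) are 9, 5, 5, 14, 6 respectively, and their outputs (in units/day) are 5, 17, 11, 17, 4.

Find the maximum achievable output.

34

lathe + press: floor space 5 + 14 = 19 ≤ 23, output 17 + 17 = 34.
mill + lathe + planer: floor space 9 + 5 + 5 = 19 ≤ 23, output 5 + 17 + 11 = 33.
lathe + planer + router: floor space 5 + 5 + 6 = 16 ≤ 23, output 17 + 11 + 4 = 32.
Best is lathe and press with total output 34.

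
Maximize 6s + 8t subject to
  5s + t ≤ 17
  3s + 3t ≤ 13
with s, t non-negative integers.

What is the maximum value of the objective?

(s,t)=(0,4): 5·0+1·4=4≤17, 3·0+3·4=12≤13, objective 32.
(s,t)=(1,3): 5·1+1·3=8≤17, 3·1+3·3=12≤13, objective 30.
(s,t)=(0,3): 5·0+1·3=3≤17, 3·0+3·3=9≤13, objective 24.
No feasible integer point exceeds 32.

32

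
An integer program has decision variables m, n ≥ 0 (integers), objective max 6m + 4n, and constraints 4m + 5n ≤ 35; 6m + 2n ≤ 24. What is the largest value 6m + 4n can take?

Relaxing integrality, the LP optimum is 34.36 at (m,n) = (2.27, 5.18), which is not an integer point.
(m,n)=(2,5): 4·2+5·5=33≤35, 6·2+2·5=22≤24, objective 32.
(m,n)=(1,6): 4·1+5·6=34≤35, 6·1+2·6=18≤24, objective 30.
(m,n)=(2,4): 4·2+5·4=28≤35, 6·2+2·4=20≤24, objective 28.
No feasible integer point exceeds 32.

32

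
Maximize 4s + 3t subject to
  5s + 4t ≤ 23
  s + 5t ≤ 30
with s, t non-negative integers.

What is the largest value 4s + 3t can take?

18

The continuous relaxation peaks at (4.6, 0) with value 18.40; rounding to a feasible lattice point costs some objective.
(s,t)=(3,2): 5·3+4·2=23≤23, 1·3+5·2=13≤30, objective 18.
(s,t)=(2,3): 5·2+4·3=22≤23, 1·2+5·3=17≤30, objective 17.
Maximum is 18 at (s,t)=(3,2).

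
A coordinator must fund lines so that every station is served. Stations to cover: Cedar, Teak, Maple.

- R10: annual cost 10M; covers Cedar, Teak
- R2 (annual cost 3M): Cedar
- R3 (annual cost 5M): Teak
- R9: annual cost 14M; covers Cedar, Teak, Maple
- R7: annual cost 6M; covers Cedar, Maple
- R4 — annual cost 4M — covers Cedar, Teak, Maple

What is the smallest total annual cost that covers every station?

R4 alone covers Cedar, Teak, Maple — every station.
Total annual cost: 4.

4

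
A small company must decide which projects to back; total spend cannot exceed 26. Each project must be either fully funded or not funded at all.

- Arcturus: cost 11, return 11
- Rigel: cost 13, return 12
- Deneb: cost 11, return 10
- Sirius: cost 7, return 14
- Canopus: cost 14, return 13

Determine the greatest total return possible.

27

Allowing fractional choices, the relaxed optimum would be about 32.4, but projects are indivisible.
Rigel + Sirius: cost 13 + 7 = 20 ≤ 26, return 12 + 14 = 26.
Sirius + Canopus: cost 7 + 14 = 21 ≤ 26, return 14 + 13 = 27.
Best is Sirius and Canopus with total return 27.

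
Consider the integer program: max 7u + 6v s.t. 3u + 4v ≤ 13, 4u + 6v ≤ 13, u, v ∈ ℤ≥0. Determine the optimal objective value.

Relaxing integrality, the LP optimum is 22.75 at (u,v) = (3.25, 0), which is not an integer point.
(u,v)=(3,0): 3·3+4·0=9≤13, 4·3+6·0=12≤13, objective 21.
(u,v)=(2,0): 3·2+4·0=6≤13, 4·2+6·0=8≤13, objective 14.
Maximum is 21 at (u,v)=(3,0).

21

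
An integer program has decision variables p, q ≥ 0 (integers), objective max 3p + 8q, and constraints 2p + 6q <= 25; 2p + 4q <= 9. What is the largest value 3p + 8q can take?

16

The continuous relaxation peaks at (0, 2.25) with value 18.00; rounding to a feasible lattice point costs some objective.
(p,q)=(0,2): 2·0+6·2=12≤25, 2·0+4·2=8≤9, objective 16.
(p,q)=(1,1): 2·1+6·1=8≤25, 2·1+4·1=6≤9, objective 11.
(p,q)=(0,1): 2·0+6·1=6≤25, 2·0+4·1=4≤9, objective 8.
No feasible integer point exceeds 16.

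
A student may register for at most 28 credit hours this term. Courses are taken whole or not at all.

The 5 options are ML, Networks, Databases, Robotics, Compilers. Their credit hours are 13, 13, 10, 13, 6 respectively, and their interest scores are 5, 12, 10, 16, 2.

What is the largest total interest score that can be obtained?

Databases + Robotics: credit hours 10 + 13 = 23 ≤ 28, interest score 10 + 16 = 26.
Networks + Robotics: credit hours 13 + 13 = 26 ≤ 28, interest score 12 + 16 = 28.
Best is Networks and Robotics with total interest score 28.

28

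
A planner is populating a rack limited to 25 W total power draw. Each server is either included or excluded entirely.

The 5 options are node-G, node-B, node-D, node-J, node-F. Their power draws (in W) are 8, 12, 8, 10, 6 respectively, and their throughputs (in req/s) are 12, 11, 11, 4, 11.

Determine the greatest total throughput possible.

34

Allowing fractional choices, the relaxed optimum would be about 36.8, but servers are indivisible.
node-G + node-D + node-F: power draw 8 + 8 + 6 = 22 ≤ 25, throughput 12 + 11 + 11 = 34.
node-G + node-J + node-F: power draw 8 + 10 + 6 = 24 ≤ 25, throughput 12 + 4 + 11 = 27.
Best is node-G, node-D, and node-F with total throughput 34.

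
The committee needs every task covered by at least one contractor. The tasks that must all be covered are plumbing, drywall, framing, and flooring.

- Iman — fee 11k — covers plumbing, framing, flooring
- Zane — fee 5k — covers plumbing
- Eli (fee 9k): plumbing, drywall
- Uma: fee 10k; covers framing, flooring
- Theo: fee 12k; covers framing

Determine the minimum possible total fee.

Choose Eli and Uma: together they cover plumbing, drywall, framing, flooring — every task.
Total fee: 9 + 10 = 19.

19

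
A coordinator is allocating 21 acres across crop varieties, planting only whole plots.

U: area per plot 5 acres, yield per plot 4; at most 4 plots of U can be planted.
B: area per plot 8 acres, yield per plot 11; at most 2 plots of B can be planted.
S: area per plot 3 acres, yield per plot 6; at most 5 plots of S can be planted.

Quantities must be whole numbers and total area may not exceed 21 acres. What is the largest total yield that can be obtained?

1×B and 4×S: area 20 ≤ 21, yield 1·11 + 4·6 = 35.
1×U and 5×S: area 20 ≤ 21, yield 1·4 + 5·6 = 34.
Best is 35.

35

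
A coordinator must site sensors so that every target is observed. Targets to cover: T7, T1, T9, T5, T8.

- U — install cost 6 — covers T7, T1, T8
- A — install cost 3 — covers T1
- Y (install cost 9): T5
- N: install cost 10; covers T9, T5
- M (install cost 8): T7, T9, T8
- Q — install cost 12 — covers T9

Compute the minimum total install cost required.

This is a weighted set-cover instance.
Choose U and N: together they cover T7, T1, T9, T5, T8 — every target.
Total install cost: 6 + 10 = 16.
No cover costs less than 16.

16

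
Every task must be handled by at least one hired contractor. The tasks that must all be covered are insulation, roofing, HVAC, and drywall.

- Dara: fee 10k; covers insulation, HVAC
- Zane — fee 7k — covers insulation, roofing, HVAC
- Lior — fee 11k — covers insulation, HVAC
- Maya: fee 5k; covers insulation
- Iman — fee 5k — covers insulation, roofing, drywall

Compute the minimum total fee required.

12

Choose Zane and Iman: together they cover insulation, roofing, HVAC, drywall — every task.
Total fee: 7 + 5 = 12.
No cover costs less than 12.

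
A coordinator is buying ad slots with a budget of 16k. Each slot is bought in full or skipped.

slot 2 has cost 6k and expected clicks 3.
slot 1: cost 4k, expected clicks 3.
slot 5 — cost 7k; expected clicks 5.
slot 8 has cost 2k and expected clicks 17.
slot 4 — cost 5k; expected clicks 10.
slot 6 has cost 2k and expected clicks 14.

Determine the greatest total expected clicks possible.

Take slot 5, slot 8, slot 4, and slot 6: cost 7 + 2 + 5 + 2 = 16 ≤ 16, expected clicks 5 + 17 + 10 + 14 = 46.
No other feasible combination does better.

46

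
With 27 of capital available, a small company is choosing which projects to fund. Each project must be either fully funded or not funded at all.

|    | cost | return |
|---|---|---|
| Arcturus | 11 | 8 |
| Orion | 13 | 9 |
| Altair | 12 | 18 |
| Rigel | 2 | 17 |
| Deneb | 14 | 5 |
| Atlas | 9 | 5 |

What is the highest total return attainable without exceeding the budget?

44

Orion + Altair + Rigel: cost 13 + 12 + 2 = 27 ≤ 27, return 9 + 18 + 17 = 44.
Arcturus + Altair + Rigel: cost 11 + 12 + 2 = 25 ≤ 27, return 8 + 18 + 17 = 43.
Altair + Rigel + Atlas: cost 12 + 2 + 9 = 23 ≤ 27, return 18 + 17 + 5 = 40.
Best is Orion, Altair, and Rigel with total return 44.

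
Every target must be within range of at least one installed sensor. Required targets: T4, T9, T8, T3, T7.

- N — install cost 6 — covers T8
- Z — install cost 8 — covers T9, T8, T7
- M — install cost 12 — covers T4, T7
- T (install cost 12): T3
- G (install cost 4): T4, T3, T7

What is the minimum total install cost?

Choose Z and G: together they cover T4, T9, T8, T3, T7 — every target.
Total install cost: 8 + 4 = 12.
No cover costs less than 12.

12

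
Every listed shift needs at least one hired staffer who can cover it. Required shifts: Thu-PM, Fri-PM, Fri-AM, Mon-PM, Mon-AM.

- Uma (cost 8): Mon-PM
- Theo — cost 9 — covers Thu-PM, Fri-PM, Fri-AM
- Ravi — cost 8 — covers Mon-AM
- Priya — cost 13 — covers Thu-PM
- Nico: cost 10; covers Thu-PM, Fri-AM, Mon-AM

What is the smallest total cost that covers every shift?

25

This is a weighted set-cover instance.
Choose Uma, Theo, and Ravi: together they cover Thu-PM, Fri-PM, Fri-AM, Mon-PM, Mon-AM — every shift.
Total cost: 8 + 9 + 8 = 25.
No cover costs less than 25.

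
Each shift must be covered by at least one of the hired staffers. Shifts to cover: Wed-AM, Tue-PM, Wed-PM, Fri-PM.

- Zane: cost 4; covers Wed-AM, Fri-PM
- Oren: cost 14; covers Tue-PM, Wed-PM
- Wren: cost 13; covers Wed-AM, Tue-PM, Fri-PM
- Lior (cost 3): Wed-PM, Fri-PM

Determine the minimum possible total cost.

16

This is an integer covering problem.
The greedy cost-per-new-shift heuristic would pick Lior, Zane, and Wren for 20, but a cheaper cover exists.
Choose Wren and Lior: together they cover Wed-AM, Tue-PM, Wed-PM, Fri-PM — every shift.
Total cost: 13 + 3 = 16.
No cover costs less than 16.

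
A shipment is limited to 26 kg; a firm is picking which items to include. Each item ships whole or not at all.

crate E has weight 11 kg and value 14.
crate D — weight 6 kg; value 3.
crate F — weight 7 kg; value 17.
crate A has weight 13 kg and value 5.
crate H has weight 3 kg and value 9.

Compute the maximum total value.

40

crate E + crate F: weight 11 + 7 = 18 ≤ 26, value 14 + 17 = 31.
crate E + crate F + crate H: weight 11 + 7 + 3 = 21 ≤ 26, value 14 + 17 + 9 = 40.
crate E + crate D + crate F: weight 11 + 6 + 7 = 24 ≤ 26, value 14 + 3 + 17 = 34.
Best is crate E, crate F, and crate H with total value 40.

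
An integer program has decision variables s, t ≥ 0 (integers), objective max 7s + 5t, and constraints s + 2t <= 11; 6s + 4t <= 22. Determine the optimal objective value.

(s,t)=(1,4) is feasible, giving 27.
(s,t)=(0,5) is feasible, giving 25.
(s,t)=(1,3) is feasible, giving 22.
Maximum is 27 at (s,t)=(1,4).

27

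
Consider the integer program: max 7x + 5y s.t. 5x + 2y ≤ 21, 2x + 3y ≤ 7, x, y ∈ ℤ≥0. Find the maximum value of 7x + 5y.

21

The continuous relaxation peaks at (3.5, 0) with value 24.50; rounding to a feasible lattice point costs some objective.
(x,y)=(3,0): 5·3+2·0=15≤21, 2·3+3·0=6≤7, objective 21.
(x,y)=(2,1): 5·2+2·1=12≤21, 2·2+3·1=7≤7, objective 19.
(x,y)=(2,0): 5·2+2·0=10≤21, 2·2+3·0=4≤7, objective 14.
No feasible integer point exceeds 21.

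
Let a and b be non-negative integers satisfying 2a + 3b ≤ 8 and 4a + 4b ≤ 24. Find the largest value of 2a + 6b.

Relaxing integrality, the LP optimum is 16.00 at (a,b) = (0, 2.67), which is not an integer point.
(a,b)=(1,2): 2·1+3·2=8≤8, 4·1+4·2=12≤24, objective 14.
(a,b)=(0,2): 2·0+3·2=6≤8, 4·0+4·2=8≤24, objective 12.
(a,b)=(2,1): 2·2+3·1=7≤8, 4·2+4·1=12≤24, objective 10.
The best lattice point is (1,2), giving 14.

14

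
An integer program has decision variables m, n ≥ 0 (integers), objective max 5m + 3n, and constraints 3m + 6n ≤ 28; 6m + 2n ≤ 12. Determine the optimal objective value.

(m,n)=(1,3): 3·1+6·3=21≤28, 6·1+2·3=12≤12, objective 14.
(m,n)=(0,4): 3·0+6·4=24≤28, 6·0+2·4=8≤12, objective 12.
(m,n)=(1,2): 3·1+6·2=15≤28, 6·1+2·2=10≤12, objective 11.
No feasible integer point exceeds 14.

14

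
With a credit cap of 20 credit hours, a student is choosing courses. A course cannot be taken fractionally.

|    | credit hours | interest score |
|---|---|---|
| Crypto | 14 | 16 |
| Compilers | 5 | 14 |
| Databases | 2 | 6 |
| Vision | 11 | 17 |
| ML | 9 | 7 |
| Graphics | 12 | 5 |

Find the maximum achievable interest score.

37

Compilers + Vision: credit hours 5 + 11 = 16 ≤ 20, interest score 14 + 17 = 31.
Crypto + Compilers: credit hours 14 + 5 = 19 ≤ 20, interest score 16 + 14 = 30.
Compilers + Databases + Vision: credit hours 5 + 2 + 11 = 18 ≤ 20, interest score 14 + 6 + 17 = 37.
Best is Compilers, Databases, and Vision with total interest score 37.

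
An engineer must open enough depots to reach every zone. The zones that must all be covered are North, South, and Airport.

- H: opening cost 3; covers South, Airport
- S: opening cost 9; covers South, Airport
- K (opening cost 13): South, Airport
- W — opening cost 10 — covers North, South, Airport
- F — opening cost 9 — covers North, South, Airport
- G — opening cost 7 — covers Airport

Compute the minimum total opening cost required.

The greedy cost-per-new-zone heuristic would pick H and F for 12, but a cheaper cover exists.
F alone covers North, South, Airport — every zone.
Total opening cost: 9.
No cover costs less than 9.

9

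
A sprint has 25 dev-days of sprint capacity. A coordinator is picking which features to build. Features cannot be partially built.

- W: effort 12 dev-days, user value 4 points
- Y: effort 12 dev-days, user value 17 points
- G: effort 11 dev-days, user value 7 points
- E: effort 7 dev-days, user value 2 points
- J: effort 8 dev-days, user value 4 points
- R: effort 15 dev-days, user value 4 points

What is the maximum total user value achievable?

Take Y and G: effort 12 + 11 = 23 ≤ 25, user value 17 + 7 = 24.
No other feasible combination does better.

24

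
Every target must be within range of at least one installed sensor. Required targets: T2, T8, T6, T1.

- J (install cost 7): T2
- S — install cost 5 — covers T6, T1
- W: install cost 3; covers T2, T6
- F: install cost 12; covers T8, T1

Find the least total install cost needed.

This is a weighted set-cover instance.
The greedy cost-per-new-target heuristic would pick W, S, and F for 20, but a cheaper cover exists.
Choose W and F: together they cover T2, T8, T6, T1 — every target.
Total install cost: 3 + 12 = 15.
No cover costs less than 15.

15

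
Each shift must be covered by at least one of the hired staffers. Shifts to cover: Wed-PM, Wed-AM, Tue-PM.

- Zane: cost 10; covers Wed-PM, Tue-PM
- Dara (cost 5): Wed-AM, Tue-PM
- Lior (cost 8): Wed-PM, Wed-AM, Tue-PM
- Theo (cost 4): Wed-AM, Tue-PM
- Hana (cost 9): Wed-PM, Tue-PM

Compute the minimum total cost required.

This is a weighted set-cover instance.
The greedy cost-per-new-shift heuristic would pick Theo and Lior for 12, but a cheaper cover exists.
Lior alone covers Wed-PM, Wed-AM, Tue-PM — every shift.
Total cost: 8.
No cover costs less than 8.

8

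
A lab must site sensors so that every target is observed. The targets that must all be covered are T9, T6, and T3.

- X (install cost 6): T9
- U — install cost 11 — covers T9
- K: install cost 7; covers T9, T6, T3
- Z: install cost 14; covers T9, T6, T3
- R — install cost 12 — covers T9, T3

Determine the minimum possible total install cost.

7

K alone covers T9, T6, T3 — every target.
Total install cost: 7.
No cover costs less than 7.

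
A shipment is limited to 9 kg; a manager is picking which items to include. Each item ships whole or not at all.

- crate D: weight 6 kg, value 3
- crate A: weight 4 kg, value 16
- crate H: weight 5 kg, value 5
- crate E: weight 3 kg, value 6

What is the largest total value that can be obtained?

Allowing fractional choices, the relaxed optimum would be about 24.0, but items are indivisible.
crate A + crate H: weight 4 + 5 = 9 ≤ 9, value 16 + 5 = 21.
crate A + crate E: weight 4 + 3 = 7 ≤ 9, value 16 + 6 = 22.
crate A: weight 4 ≤ 9, value 16.
Best is crate A and crate E with total value 22.

22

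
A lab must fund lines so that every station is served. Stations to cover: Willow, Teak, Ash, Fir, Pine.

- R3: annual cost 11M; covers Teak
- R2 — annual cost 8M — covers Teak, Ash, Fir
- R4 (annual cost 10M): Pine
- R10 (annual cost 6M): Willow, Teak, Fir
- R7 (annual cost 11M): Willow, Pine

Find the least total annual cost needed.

The greedy cost-per-new-station heuristic would pick R10, R2, and R4 for 24, but a cheaper cover exists.
Choose R2 and R7: together they cover Willow, Teak, Ash, Fir, Pine — every station.
Total annual cost: 8 + 11 = 19.
No cover costs less than 19.

19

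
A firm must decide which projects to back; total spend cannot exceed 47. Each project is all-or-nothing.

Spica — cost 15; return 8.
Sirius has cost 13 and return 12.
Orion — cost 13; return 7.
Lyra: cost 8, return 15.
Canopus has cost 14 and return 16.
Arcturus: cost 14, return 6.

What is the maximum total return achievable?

43

Allowing fractional choices, the relaxed optimum would be about 49.5, but projects are indivisible.
Sirius + Lyra + Canopus: cost 13 + 8 + 14 = 35 ≤ 47, return 12 + 15 + 16 = 43.
Orion + Lyra + Canopus: cost 13 + 8 + 14 = 35 ≤ 47, return 7 + 15 + 16 = 38.
Spica + Lyra + Canopus: cost 15 + 8 + 14 = 37 ≤ 47, return 8 + 15 + 16 = 39.
Best is Sirius, Lyra, and Canopus with total return 43.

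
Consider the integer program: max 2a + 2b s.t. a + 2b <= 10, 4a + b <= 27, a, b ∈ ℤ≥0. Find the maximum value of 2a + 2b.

(a,b)=(6,2) is feasible, giving 16.
(a,b)=(6,1) is feasible, giving 14.
(a,b)=(5,2) is feasible, giving 14.
The best lattice point is (6,2), giving 16.

16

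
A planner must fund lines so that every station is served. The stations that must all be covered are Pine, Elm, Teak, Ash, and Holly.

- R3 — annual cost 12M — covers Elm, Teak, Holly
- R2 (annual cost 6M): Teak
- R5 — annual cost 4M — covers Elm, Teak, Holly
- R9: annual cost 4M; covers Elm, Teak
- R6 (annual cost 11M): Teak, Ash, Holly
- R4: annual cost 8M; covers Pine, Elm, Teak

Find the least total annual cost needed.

19

This is a weighted set-cover instance.
The greedy cost-per-new-station heuristic would pick R5, R4, and R6 for 23, but a cheaper cover exists.
Choose R6 and R4: together they cover Pine, Elm, Teak, Ash, Holly — every station.
Total annual cost: 11 + 8 = 19.
No cover costs less than 19.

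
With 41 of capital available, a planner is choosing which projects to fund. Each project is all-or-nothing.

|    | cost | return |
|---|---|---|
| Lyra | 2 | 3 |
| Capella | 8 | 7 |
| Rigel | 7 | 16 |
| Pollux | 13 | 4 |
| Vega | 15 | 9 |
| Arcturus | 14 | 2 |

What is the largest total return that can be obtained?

Take Lyra, Capella, Rigel, and Vega: cost 2 + 8 + 7 + 15 = 32 ≤ 41, return 3 + 7 + 16 + 9 = 35.
No other feasible combination does better.

35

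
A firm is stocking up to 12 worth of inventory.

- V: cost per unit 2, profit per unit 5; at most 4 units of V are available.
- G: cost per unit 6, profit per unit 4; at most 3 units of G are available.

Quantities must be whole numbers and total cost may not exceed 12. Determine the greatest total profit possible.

Take 4×V: cost 8 ≤ 12, profit 4·5 = 20.
V has the best ratio (5/2) and is taken to its limit of 4; remaining capacity is filled optimally with the others.

20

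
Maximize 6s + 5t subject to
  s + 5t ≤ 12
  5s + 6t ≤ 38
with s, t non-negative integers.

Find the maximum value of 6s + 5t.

42

(s,t)=(7,0) is feasible, giving 42.
(s,t)=(6,1) is feasible, giving 41.
(s,t)=(6,0) is feasible, giving 36.
The best lattice point is (7,0), giving 42.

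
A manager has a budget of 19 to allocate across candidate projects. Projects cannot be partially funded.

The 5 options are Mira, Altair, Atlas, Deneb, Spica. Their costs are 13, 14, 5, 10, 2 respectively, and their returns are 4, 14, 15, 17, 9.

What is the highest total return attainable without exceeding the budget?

41

Allowing fractional choices, the relaxed optimum would be about 43.0, but projects are indivisible.
Atlas + Deneb: cost 5 + 10 = 15 ≤ 19, return 15 + 17 = 32.
Atlas + Deneb + Spica: cost 5 + 10 + 2 = 17 ≤ 19, return 15 + 17 + 9 = 41.
Best is Atlas, Deneb, and Spica with total return 41.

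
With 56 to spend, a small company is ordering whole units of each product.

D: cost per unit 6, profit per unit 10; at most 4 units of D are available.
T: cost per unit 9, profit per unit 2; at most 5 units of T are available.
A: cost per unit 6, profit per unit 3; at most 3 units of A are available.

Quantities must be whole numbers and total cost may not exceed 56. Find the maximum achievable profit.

D has the best ratio (10/6); taking only D gives at most 4×10 = 40 (stopped by the supply cap of 4).
Mixing does better — 4×D, 1×T, and 3×A: cost 51 ≤ 56, profit 4·10 + 1·2 + 3·3 = 51.

51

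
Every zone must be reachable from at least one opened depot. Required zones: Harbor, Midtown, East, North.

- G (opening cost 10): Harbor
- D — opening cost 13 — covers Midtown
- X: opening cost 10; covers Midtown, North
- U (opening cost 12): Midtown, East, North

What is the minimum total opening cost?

Choose G and U: together they cover Harbor, Midtown, East, North — every zone.
Total opening cost: 10 + 12 = 22.
No cover costs less than 22.

22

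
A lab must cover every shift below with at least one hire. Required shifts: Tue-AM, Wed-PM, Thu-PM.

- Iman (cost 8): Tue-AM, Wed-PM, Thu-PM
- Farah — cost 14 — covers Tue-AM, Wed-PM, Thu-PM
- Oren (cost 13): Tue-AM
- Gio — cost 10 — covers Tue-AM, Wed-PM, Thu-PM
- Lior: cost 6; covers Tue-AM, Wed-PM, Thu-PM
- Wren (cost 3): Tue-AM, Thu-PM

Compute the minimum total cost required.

Lior alone covers Tue-AM, Wed-PM, Thu-PM — every shift.
Total cost: 6.

6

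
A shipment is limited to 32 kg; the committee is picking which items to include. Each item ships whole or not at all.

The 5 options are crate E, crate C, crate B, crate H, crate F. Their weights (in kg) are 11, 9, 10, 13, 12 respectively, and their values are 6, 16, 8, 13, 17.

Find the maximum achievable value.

41

crate C + crate B + crate F: weight 9 + 10 + 12 = 31 ≤ 32, value 16 + 8 + 17 = 41.
crate E + crate C + crate F: weight 11 + 9 + 12 = 32 ≤ 32, value 6 + 16 + 17 = 39.
crate C + crate B + crate H: weight 9 + 10 + 13 = 32 ≤ 32, value 16 + 8 + 13 = 37.
Best is crate C, crate B, and crate F with total value 41.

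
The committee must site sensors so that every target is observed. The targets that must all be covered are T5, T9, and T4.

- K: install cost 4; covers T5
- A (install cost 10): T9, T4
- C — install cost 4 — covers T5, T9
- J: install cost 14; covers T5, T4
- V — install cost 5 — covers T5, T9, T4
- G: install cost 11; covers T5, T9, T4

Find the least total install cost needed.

5

This is an integer covering problem.
V alone covers T5, T9, T4 — every target.
Total install cost: 5.
No cover costs less than 5.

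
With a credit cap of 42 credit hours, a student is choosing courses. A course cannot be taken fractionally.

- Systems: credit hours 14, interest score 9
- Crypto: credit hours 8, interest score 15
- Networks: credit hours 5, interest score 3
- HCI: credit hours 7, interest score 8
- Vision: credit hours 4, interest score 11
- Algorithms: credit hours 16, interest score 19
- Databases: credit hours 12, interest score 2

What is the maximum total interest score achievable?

This is an integer program with binary decision variables.
Allowing fractional choices, the relaxed optimum would be about 57.5, but courses are indivisible.
Systems + Crypto + Vision + Algorithms: credit hours 14 + 8 + 4 + 16 = 42 ≤ 42, interest score 9 + 15 + 11 + 19 = 54.
Crypto + HCI + Vision + Algorithms: credit hours 8 + 7 + 4 + 16 = 35 ≤ 42, interest score 15 + 8 + 11 + 19 = 53.
Crypto + Networks + HCI + Vision + Algorithms: credit hours 8 + 5 + 7 + 4 + 16 = 40 ≤ 42, interest score 15 + 3 + 8 + 11 + 19 = 56.
Best is Crypto, Networks, HCI, Vision, and Algorithms with total interest score 56.

56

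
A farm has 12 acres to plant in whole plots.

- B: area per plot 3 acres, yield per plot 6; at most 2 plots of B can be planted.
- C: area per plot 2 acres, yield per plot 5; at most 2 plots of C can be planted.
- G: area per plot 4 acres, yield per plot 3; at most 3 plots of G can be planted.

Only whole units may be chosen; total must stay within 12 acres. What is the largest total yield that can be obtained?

22

2×B, 1×C, and 1×G: area 12 ≤ 12, yield 2·6 + 1·5 + 1·3 = 20.
2×B and 2×C: area 10 ≤ 12, yield 2·6 + 2·5 = 22.
Best is 22.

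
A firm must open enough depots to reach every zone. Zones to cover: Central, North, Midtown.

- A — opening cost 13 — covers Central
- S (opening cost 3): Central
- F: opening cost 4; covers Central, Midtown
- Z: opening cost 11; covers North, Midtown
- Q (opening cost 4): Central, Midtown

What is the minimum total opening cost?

The greedy cost-per-new-zone heuristic would pick F and Z for 15, but a cheaper cover exists.
Choose S and Z: together they cover Central, North, Midtown — every zone.
Total opening cost: 3 + 11 = 14.
No cover costs less than 14.

14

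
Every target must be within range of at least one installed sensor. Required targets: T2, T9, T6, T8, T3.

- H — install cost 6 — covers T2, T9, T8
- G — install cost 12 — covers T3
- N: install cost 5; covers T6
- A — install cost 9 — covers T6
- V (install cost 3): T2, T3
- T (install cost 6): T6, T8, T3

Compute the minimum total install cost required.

12

This is an integer covering problem.
The greedy cost-per-new-target heuristic would pick V, H, and N for 14, but a cheaper cover exists.
Choose H and T: together they cover T2, T9, T6, T8, T3 — every target.
Total install cost: 6 + 6 = 12.
No cover costs less than 12.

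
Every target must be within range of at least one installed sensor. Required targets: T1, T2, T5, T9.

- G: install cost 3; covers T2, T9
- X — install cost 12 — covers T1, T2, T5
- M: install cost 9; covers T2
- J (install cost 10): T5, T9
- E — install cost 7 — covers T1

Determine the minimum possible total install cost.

Choose G and X: together they cover T1, T2, T5, T9 — every target.
Total install cost: 3 + 12 = 15.
No cover costs less than 15.

15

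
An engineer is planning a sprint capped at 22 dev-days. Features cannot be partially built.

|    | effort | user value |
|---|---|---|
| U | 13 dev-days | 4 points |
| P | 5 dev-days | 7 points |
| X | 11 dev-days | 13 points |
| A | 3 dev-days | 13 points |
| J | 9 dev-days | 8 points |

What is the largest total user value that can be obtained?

Take P, X, and A: effort 5 + 11 + 3 = 19 ≤ 22, user value 7 + 13 + 13 = 33.
No other feasible combination does better.

33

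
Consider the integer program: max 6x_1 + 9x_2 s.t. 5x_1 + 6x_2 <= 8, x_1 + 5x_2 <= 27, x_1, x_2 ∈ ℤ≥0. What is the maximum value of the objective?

Relaxing integrality, the LP optimum is 12.00 at (x_1,x_2) = (0, 1.33), which is not an integer point.
(x_1,x_2)=(0,1): 5·0+6·1=6≤8, 1·0+5·1=5≤27, objective 9.
(x_1,x_2)=(1,0): 5·1+6·0=5≤8, 1·1+5·0=1≤27, objective 6.
No feasible integer point exceeds 9.

9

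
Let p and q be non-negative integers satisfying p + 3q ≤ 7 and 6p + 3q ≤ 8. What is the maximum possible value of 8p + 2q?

The continuous relaxation peaks at (1.33, 0) with value 10.67; rounding to a feasible lattice point costs some objective.
(p,q)=(1,0): 1·1+3·0=1≤7, 6·1+3·0=6≤8, objective 8.
(p,q)=(0,1): 1·0+3·1=3≤7, 6·0+3·1=3≤8, objective 2.
(p,q)=(0,0): 1·0+3·0=0≤7, 6·0+3·0=0≤8, objective 0.
No feasible integer point exceeds 8.

8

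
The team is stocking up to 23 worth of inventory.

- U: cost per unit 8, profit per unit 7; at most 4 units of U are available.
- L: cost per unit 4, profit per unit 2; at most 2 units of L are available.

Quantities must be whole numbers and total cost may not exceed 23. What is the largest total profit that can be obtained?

16

U has the best ratio (7/8); taking only U gives at most 2×7 = 14 (stopped by the cost limit).
Mixing does better — 2×U and 1×L: cost 20 ≤ 23, profit 2·7 + 1·2 = 16.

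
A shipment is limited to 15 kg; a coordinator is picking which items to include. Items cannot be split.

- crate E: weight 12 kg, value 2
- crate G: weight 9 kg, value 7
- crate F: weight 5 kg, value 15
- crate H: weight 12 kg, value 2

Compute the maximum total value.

22

This is a 0-1 knapsack instance.
Allowing fractional choices, the relaxed optimum would be about 22.2, but items are indivisible.
crate F: weight 5 ≤ 15, value 15.
crate G + crate F: weight 9 + 5 = 14 ≤ 15, value 7 + 15 = 22.
crate G: weight 9 ≤ 15, value 7.
Best is crate G and crate F with total value 22.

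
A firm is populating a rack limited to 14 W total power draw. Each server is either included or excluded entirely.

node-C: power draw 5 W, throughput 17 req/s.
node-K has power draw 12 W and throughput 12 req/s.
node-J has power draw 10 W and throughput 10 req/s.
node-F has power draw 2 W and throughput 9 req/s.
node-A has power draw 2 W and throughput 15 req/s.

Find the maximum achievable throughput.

41

Take node-C, node-F, and node-A: power draw 5 + 2 + 2 = 9 ≤ 14, throughput 17 + 9 + 15 = 41.
No other feasible combination does better.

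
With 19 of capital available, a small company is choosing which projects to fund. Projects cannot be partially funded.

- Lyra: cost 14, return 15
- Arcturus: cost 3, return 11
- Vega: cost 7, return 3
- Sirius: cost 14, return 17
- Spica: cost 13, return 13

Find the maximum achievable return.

Allowing fractional choices, the relaxed optimum would be about 30.1, but projects are indivisible.
Arcturus + Sirius: cost 3 + 14 = 17 ≤ 19, return 11 + 17 = 28.
Lyra + Arcturus: cost 14 + 3 = 17 ≤ 19, return 15 + 11 = 26.
Arcturus + Spica: cost 3 + 13 = 16 ≤ 19, return 11 + 13 = 24.
Best is Arcturus and Sirius with total return 28.

28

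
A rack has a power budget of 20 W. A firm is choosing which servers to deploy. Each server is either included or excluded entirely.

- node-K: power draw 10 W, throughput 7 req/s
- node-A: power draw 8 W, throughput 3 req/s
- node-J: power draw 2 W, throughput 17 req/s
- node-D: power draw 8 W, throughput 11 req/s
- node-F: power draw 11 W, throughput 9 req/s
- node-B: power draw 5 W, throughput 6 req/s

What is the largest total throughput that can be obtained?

node-K + node-J + node-D: power draw 10 + 2 + 8 = 20 ≤ 20, throughput 7 + 17 + 11 = 35.
node-J + node-F + node-B: power draw 2 + 11 + 5 = 18 ≤ 20, throughput 17 + 9 + 6 = 32.
node-J + node-D + node-B: power draw 2 + 8 + 5 = 15 ≤ 20, throughput 17 + 11 + 6 = 34.
Best is node-K, node-J, and node-D with total throughput 35.

35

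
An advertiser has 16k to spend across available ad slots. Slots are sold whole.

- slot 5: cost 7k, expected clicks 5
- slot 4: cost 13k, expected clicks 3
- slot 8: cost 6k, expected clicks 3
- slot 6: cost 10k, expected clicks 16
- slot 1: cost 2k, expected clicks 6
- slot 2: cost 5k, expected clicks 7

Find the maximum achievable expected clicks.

slot 6 + slot 1: cost 10 + 2 = 12 ≤ 16, expected clicks 16 + 6 = 22.
slot 6 + slot 2: cost 10 + 5 = 15 ≤ 16, expected clicks 16 + 7 = 23.
slot 8 + slot 6: cost 6 + 10 = 16 ≤ 16, expected clicks 3 + 16 = 19.
Best is slot 6 and slot 2 with total expected clicks 23.

23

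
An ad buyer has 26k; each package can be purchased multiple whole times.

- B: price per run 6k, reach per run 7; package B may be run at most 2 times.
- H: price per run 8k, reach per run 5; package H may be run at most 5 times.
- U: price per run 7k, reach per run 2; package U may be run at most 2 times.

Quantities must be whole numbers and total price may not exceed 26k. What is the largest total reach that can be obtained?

19

Take 2×B and 1×H: price 20 ≤ 26, reach 2·7 + 1·5 = 19.
B has the best ratio (7/6) and is taken to its limit of 2; remaining capacity is filled optimally with the others.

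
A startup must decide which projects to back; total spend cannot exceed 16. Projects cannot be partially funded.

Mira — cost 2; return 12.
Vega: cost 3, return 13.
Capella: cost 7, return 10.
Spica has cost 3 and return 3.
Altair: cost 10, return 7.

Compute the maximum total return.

Mira + Vega + Capella + Spica: cost 2 + 3 + 7 + 3 = 15 ≤ 16, return 12 + 13 + 10 + 3 = 38.
Mira + Vega + Capella: cost 2 + 3 + 7 = 12 ≤ 16, return 12 + 13 + 10 = 35.
Best is Mira, Vega, Capella, and Spica with total return 38.

38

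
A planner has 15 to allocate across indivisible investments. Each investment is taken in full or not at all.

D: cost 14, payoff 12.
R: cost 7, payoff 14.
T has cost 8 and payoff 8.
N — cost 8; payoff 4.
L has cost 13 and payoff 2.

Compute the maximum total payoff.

R: cost 7 ≤ 15, payoff 14.
R + T: cost 7 + 8 = 15 ≤ 15, payoff 14 + 8 = 22.
R + N: cost 7 + 8 = 15 ≤ 15, payoff 14 + 4 = 18.
Best is R and T with total payoff 22.

22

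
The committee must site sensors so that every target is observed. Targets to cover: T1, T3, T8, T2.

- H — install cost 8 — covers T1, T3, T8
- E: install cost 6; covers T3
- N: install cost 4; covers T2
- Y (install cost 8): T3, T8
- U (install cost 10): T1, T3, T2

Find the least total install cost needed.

12

Choose H and N: together they cover T1, T3, T8, T2 — every target.
Total install cost: 8 + 4 = 12.
No cover costs less than 12.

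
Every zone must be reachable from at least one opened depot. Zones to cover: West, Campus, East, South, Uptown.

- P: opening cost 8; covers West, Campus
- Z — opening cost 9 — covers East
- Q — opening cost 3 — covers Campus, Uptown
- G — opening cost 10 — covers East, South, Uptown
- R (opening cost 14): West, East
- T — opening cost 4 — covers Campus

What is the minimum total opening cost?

18

This is a weighted set-cover instance.
The greedy cost-per-new-zone heuristic would pick Q, G, and P for 21, but a cheaper cover exists.
Choose P and G: together they cover West, Campus, East, South, Uptown — every zone.
Total opening cost: 8 + 10 = 18.
No cover costs less than 18.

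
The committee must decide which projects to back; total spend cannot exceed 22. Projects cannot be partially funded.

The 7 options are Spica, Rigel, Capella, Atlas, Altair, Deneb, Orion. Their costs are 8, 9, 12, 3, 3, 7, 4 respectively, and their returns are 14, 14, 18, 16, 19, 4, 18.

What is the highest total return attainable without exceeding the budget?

71

Spica + Atlas + Altair + Orion: cost 8 + 3 + 3 + 4 = 18 ≤ 22, return 14 + 16 + 19 + 18 = 67.
Capella + Atlas + Altair + Orion: cost 12 + 3 + 3 + 4 = 22 ≤ 22, return 18 + 16 + 19 + 18 = 71.
Best is Capella, Atlas, Altair, and Orion with total return 71.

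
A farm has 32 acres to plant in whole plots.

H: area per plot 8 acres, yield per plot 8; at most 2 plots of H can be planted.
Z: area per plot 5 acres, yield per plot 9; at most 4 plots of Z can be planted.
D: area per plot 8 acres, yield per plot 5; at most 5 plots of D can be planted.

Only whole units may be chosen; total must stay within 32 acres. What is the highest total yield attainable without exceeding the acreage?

44

2×H and 3×Z: area 31 ≤ 32, yield 2·8 + 3·9 = 43.
1×H and 4×Z: area 28 ≤ 32, yield 1·8 + 4·9 = 44.
Best is 44.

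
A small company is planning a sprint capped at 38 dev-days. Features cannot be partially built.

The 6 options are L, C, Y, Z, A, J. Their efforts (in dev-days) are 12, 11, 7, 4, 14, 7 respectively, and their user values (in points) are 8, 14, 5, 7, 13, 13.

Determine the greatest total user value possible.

47

Take C, Z, A, and J: effort 11 + 4 + 14 + 7 = 36 ≤ 38, user value 14 + 7 + 13 + 13 = 47.
No other feasible combination does better.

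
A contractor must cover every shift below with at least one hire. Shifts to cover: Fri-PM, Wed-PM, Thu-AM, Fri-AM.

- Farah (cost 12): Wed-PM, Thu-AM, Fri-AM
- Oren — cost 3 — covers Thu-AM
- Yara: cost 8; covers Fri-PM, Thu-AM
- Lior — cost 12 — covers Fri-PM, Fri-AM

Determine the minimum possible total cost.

20

The greedy cost-per-new-shift heuristic would pick Oren, Farah, and Yara for 23, but a cheaper cover exists.
Choose Farah and Yara: together they cover Fri-PM, Wed-PM, Thu-AM, Fri-AM — every shift.
Total cost: 12 + 8 = 20.
No cover costs less than 20.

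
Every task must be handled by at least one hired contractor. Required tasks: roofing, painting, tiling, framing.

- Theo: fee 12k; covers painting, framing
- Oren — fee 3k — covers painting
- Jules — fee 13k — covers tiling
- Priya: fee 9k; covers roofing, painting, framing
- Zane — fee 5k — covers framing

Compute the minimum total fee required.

The greedy cost-per-new-task heuristic would pick Oren, Priya, and Jules for 25, but a cheaper cover exists.
Choose Jules and Priya: together they cover roofing, painting, tiling, framing — every task.
Total fee: 13 + 9 = 22.
No cover costs less than 22.

22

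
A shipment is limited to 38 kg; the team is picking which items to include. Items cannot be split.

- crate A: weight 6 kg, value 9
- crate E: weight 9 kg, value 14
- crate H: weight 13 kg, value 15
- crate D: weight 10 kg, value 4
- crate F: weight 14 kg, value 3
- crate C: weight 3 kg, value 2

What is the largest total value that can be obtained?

42

crate A + crate E + crate H + crate C: weight 6 + 9 + 13 + 3 = 31 ≤ 38, value 9 + 14 + 15 + 2 = 40.
crate A + crate E + crate H + crate D: weight 6 + 9 + 13 + 10 = 38 ≤ 38, value 9 + 14 + 15 + 4 = 42.
Best is crate A, crate E, crate H, and crate D with total value 42.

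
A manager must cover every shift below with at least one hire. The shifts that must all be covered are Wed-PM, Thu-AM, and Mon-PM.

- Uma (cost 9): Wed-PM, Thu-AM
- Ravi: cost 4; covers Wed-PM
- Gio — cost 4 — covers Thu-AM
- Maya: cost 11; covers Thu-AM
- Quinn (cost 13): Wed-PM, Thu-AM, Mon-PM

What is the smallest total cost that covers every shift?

This is a weighted set-cover instance.
The greedy cost-per-new-shift heuristic would pick Ravi, Gio, and Quinn for 21, but a cheaper cover exists.
Quinn alone covers Wed-PM, Thu-AM, Mon-PM — every shift.
Total cost: 13.
No cover costs less than 13.

13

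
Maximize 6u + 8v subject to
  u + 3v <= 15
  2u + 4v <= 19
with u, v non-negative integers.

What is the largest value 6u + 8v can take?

Relaxing integrality, the LP optimum is 57.00 at (u,v) = (9.5, 0), which is not an integer point.
(u,v)=(9,0): 1·9+3·0=9≤15, 2·9+4·0=18≤19, objective 54.
(u,v)=(8,0): 1·8+3·0=8≤15, 2·8+4·0=16≤19, objective 48.
Maximum is 54 at (u,v)=(9,0).

54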